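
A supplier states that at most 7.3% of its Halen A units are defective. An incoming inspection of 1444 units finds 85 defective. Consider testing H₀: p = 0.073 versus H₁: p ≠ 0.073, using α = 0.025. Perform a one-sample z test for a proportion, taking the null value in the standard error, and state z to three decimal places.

z = -2.065

p̂ = 85/1444 = 0.058864.
Standard error under H₀: √(0.073×0.927/1444) = 0.006846.
z = (0.058864 − 0.073)/0.006846 = -0.014136/0.006846 = -2.065.
Two-sided p-value ≈ 2·Φ(−2.065) = 0.0389. With α = 0.025, fail to reject H₀.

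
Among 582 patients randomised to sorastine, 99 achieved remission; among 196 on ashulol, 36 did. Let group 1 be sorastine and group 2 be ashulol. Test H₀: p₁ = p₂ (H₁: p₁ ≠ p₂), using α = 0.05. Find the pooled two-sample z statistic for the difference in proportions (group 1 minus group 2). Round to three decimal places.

p̂₁ = 99/582 ≈ 0.17010, p̂₂ = 36/196 ≈ 0.18367.
Pooled p̂ = (99+36)/(582+196) = 135/778 = 0.17352.
SE = √(0.143412 × 0.00682025) = 0.03127.
z = (0.17010 − 0.18367)/0.03127 = -0.01357/0.03127 = -0.434.
p-value = 2·P(Z > 0.434) ≈ 0.6644, so at α = 0.05 we fail to reject H₀.

z = -0.434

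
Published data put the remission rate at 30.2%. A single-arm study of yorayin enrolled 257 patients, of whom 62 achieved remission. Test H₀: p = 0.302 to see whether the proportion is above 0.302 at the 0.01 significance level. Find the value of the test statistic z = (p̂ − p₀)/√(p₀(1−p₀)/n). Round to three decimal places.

p̂ = 62/257 ≈ 0.24125.
Standard error under H₀: √(0.302×0.698/257) = 0.02864.
z = (0.24125 − 0.302)/0.02864 = -0.06075/0.02864 = -2.121.
p-value = P(Z > -2.121) ≈ 0.9831. With α = 0.01, fail to reject H₀.

z = -2.121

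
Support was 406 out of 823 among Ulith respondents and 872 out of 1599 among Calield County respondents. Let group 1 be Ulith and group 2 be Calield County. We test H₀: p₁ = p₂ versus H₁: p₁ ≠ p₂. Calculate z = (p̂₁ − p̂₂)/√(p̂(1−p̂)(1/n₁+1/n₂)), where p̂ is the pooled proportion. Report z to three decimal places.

p̂₁ = 406/823 ≈ 0.49332, p̂₂ = 872/1599 ≈ 0.54534.
Pooled p̂ = (406+872)/(823+1599) = 1278/2422 = 0.52766.
SE = √(0.249235 × 0.00184046) = 0.02142.
z = (0.49332 − 0.54534)/0.02142 = -0.05202/0.02142 = -2.429.

z = -2.429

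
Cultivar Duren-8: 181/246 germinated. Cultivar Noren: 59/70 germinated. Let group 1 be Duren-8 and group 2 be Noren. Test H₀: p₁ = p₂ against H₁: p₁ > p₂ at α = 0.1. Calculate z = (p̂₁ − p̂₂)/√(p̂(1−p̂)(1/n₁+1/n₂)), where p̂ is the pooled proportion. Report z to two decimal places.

z = -1.85

p̂₁ = 181/246 ≈ 0.7358, p̂₂ = 59/70 ≈ 0.8429.
Pooled p̂ = (181+59)/(246+70) = 240/316 = 0.7595.
SE = √(0.182663 × 0.0183508) = 0.0579.
z = (0.7358 − 0.8429)/0.0579 = -0.1071/0.0579 = -1.85.
p-value = P(Z > -1.850) ≈ 0.9678, so at α = 0.1 we fail to reject H₀.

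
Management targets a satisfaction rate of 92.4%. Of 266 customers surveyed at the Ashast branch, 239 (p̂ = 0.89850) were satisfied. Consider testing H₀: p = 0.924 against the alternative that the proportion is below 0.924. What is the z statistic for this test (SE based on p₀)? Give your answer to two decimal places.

p̂ = 239/266 = 0.8985.
Standard error under H₀: √(0.924×0.076/266) = 0.0162.
z = (0.8985 − 0.924)/0.0162 = -0.0255/0.0162 = -1.57.
p-value = P(Z < -1.570) ≈ 0.0582.

z = -1.57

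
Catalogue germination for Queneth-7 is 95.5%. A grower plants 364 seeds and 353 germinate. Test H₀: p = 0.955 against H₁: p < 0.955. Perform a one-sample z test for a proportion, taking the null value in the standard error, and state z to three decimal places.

p̂ = 353/364 = 0.96978.
Under H₀, SE = √(0.955·0.045/364) = √(0.000118063) = 0.01087.
z = (0.96978 − 0.955)/0.01087 = 0.01478/0.01087 = 1.360.
p-value = P(Z < 1.360) ≈ 0.9131.

z = 1.360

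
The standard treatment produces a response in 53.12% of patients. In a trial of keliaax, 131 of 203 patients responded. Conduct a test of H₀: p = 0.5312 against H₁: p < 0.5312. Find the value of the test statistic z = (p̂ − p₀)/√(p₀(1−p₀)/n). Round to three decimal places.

z = 3.258

p̂ = 131/203 = 0.645320.
Under H₀, SE = √(0.5312·0.4688/203) = √(0.00122673) = 0.035025.
z = (0.645320 − 0.5312)/0.035025 = 0.114120/0.035025 = 3.258.
p-value = P(Z < 3.258) ≈ 0.9994.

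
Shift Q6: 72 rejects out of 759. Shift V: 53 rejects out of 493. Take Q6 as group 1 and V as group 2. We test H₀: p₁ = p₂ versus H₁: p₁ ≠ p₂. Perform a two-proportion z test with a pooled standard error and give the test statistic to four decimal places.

z = -0.7291

p̂₁ = 72/759 ≈ 0.094862, p̂₂ = 53/493 ≈ 0.107505.
Pooled p̂ = (72+53)/(759+493) = 125/1252 = 0.099840.
SE = √(p̂(1−p̂)(1/n₁+1/n₂)) = √(0.099840·0.900160·0.00334592) = √(0.000300705) = 0.017341.
z = (0.094862 − 0.107505)/0.017341 = -0.012643/0.017341 = -0.7291.
Two-sided p-value ≈ 2·Φ(−0.729) = 0.4659.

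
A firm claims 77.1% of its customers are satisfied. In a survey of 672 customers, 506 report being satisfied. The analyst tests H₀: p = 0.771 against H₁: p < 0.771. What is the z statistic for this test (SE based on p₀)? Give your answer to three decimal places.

z = -1.112

p̂ = 506/672 ≈ 0.75298.
SE = √(p₀(1−p₀)/n) = √(0.17656/672) = 0.01621.
z = (0.75298 − 0.771)/0.01621 = -0.01802/0.01621 = -1.112.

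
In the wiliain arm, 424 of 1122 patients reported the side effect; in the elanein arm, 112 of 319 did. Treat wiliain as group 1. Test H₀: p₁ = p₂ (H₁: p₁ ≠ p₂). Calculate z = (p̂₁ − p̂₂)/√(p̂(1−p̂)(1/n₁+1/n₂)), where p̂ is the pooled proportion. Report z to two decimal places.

p̂₁ = 424/1122 ≈ 0.3779, p̂₂ = 112/319 ≈ 0.3511.
Pooled p̂ = (424+112)/(1122+319) = 536/1441 = 0.3720.
SE = √(p̂(1−p̂)(1/n₁+1/n₂)) = √(0.3720·0.6280·0.00402606) = √(0.000940515) = 0.0307.
z = (0.3779 − 0.3511)/0.0307 = 0.0268/0.0307 = 0.87.

z = 0.87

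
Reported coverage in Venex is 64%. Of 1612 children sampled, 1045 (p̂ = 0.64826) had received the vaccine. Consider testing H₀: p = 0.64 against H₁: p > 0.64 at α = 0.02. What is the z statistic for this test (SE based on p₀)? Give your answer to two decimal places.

p̂ = 1045/1612 ≈ 0.6483.
SE = √(p₀(1−p₀)/n) = √(0.2304/1612) = 0.0120.
z = (0.6483 − 0.64)/0.0120 = 0.0083/0.0120 = 0.69.
p-value = P(Z > 0.691) ≈ 0.2447, so at α = 0.02 we fail to reject H₀.

z = 0.69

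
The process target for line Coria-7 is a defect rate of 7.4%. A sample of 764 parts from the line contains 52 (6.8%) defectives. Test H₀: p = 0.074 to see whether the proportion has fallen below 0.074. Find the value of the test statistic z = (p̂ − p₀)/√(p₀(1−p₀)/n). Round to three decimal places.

p̂ = 52/764 = 0.06806.
Under H₀, SE = √(0.074·0.926/764) = √(8.96911e-05) = 0.00947.
z = (0.06806 − 0.074)/0.00947 = -0.00594/0.00947 = -0.627.

z = -0.627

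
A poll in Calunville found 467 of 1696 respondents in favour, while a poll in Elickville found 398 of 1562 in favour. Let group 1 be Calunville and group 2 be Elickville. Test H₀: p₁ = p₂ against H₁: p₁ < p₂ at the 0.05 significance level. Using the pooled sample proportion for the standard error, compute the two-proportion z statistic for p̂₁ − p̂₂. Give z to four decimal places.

p̂₁ = 467/1696 = 0.275354, p̂₂ = 398/1562 = 0.254802.
Pooled p̂ = (467+398)/(1696+1562) = 865/3258 = 0.265500.
SE = √(p̂(1−p̂)(1/n₁+1/n₂)) = √(0.265500·0.734500·0.00122983) = √(0.000239829) = 0.015486.
z = (0.275354 − 0.254802)/0.015486 = 0.020552/0.015486 = 1.3271.
p-value = P(Z < 1.327) ≈ 0.9078; since p > α = 0.05, fail to reject H₀.

z = 1.3271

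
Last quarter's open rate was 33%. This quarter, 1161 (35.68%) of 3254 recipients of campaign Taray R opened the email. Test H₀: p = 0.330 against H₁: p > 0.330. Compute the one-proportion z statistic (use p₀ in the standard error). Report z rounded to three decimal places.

z = 3.250

p̂ = 1161/3254 = 0.356792.
SE = √(p₀(1−p₀)/n) = √(0.2211/3254) = 0.008243.
z = (0.356792 − 0.33)/0.008243 = 0.026792/0.008243 = 3.250.
p-value = P(Z > 3.250) ≈ 0.0006.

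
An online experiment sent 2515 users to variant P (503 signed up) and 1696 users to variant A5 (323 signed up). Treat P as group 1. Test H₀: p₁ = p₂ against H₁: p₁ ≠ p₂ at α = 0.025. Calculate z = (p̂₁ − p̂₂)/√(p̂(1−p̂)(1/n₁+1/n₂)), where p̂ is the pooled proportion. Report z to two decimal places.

z = 0.77

p̂₁ = 503/2515 = 0.2000, p̂₂ = 323/1696 = 0.1904.
Pooled p̂ = (503+323)/(2515+1696) = 826/4211 = 0.1962.
SE = √(0.157677 × 0.000987237) = 0.0125.
z = (0.2000 − 0.1904)/0.0125 = 0.0096/0.0125 = 0.77.
Two-sided p-value ≈ 2·Φ(−0.766) = 0.4439; since p > α = 0.025, fail to reject H₀.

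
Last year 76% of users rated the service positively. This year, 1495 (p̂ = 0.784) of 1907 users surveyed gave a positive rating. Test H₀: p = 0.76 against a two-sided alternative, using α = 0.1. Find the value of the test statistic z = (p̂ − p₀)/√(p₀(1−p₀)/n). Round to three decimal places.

p̂ = 1495/1907 ≈ 0.78395.
Under H₀, SE = √(0.76·0.24/1907) = √(9.56476e-05) = 0.00978.
z = (0.78395 − 0.76)/0.00978 = 0.02395/0.00978 = 2.449.
p-value = 2·P(Z > 2.449) ≈ 0.0143; since p < α = 0.1, reject H₀.

z = 2.449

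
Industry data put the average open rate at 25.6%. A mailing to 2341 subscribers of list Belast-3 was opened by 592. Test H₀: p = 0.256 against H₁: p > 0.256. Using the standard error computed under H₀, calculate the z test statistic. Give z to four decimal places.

p̂ = 592/2341 = 0.2528834.
Standard error under H₀: √(0.256×0.744/2341) = 0.0090200.
z = (0.2528834 − 0.256)/0.0090200 = -0.0031166/0.0090200 = -0.3455.

z = -0.3455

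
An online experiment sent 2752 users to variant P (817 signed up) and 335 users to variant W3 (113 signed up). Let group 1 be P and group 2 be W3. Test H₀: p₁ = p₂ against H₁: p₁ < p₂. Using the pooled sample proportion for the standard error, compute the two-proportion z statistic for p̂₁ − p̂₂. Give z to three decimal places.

z = -1.523

p̂₁ = 817/2752 ≈ 0.29688, p̂₂ = 113/335 ≈ 0.33731.
Pooled p̂ = (817+113)/(2752+335) = 930/3087 = 0.30126.
SE = √(p̂(1−p̂)(1/n₁+1/n₂)) = √(0.30126·0.69874·0.00334845) = √(0.000704861) = 0.02655.
z = (0.29688 − 0.33731)/0.02655 = -0.04043/0.02655 = -1.523.
p-value = P(Z < -1.523) ≈ 0.0639.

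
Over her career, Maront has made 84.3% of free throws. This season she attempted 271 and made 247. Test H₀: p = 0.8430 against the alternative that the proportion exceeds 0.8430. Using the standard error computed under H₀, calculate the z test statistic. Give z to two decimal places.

z = 3.10

p̂ = 247/271 = 0.9114.
Standard error under H₀: √(0.843×0.157/271) = 0.0221.
z = (0.9114 − 0.843)/0.0221 = 0.0684/0.0221 = 3.10.
p-value = P(Z > 3.097) ≈ 0.0010.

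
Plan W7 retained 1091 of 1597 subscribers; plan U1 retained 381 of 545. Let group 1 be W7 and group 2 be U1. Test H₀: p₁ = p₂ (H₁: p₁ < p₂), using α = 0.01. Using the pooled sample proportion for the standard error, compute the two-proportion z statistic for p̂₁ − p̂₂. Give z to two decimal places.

z = -0.69

p̂₁ = 1091/1597 = 0.6832, p̂₂ = 381/545 = 0.6991.
Pooled p̂ = (1091+381)/(1597+545) = 1472/2142 = 0.6872.
SE = √(0.214953 × 0.00246104) = 0.0230.
z = (0.6832 − 0.6991)/0.0230 = -0.0159/0.0230 = -0.69.
p-value = P(Z < -0.692) ≈ 0.2443, so at α = 0.01 we fail to reject H₀.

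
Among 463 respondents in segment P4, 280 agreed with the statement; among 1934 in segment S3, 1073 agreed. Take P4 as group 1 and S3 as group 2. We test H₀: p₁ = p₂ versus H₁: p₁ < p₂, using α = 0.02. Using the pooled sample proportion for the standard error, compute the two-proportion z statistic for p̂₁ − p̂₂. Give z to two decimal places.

z = 1.95

p̂₁ = 280/463 = 0.6048, p̂₂ = 1073/1934 = 0.5548.
Pooled p̂ = (280+1073)/(463+1934) = 1353/2397 = 0.5645.
SE = √(0.245845 × 0.00267689) = 0.0257.
z = (0.6048 − 0.5548)/0.0257 = 0.0500/0.0257 = 1.95.
p-value = P(Z < 1.947) ≈ 0.9742. With α = 0.02, fail to reject H₀.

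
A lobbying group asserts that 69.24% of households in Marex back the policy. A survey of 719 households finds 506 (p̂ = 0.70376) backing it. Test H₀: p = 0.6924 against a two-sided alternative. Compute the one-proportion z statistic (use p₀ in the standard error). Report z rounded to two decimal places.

p̂ = 506/719 = 0.7038.
Standard error under H₀: √(0.6924×0.3076/719) = 0.0172.
z = (0.7038 − 0.6924)/0.0172 = 0.0114/0.0172 = 0.66.
Two-sided p-value ≈ 2·Φ(−0.660) = 0.5094.

z = 0.66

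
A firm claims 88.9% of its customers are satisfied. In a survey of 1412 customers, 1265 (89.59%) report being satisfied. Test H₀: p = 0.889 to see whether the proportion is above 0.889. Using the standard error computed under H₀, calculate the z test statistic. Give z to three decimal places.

p̂ = 1265/1412 = 0.89589.
Under H₀, SE = √(0.889·0.111/1412) = √(6.9886e-05) = 0.00836.
z = (0.89589 − 0.889)/0.00836 = 0.00689/0.00836 = 0.824.
p-value = P(Z > 0.824) ≈ 0.2048.

z = 0.824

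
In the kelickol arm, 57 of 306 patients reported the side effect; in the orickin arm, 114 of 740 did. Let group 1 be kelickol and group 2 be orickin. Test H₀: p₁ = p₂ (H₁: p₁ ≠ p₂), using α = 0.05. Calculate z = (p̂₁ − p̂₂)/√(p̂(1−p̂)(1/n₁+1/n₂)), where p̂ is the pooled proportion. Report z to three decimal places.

p̂₁ = 57/306 = 0.18627, p̂₂ = 114/740 = 0.15405.
Pooled p̂ = (57+114)/(306+740) = 171/1046 = 0.16348.
SE = √(p̂(1−p̂)(1/n₁+1/n₂)) = √(0.16348·0.83652·0.00461933) = √(0.000631712) = 0.02513.
z = (0.18627 − 0.15405)/0.02513 = 0.03222/0.02513 = 1.282.
p-value = 2·P(Z > 1.282) ≈ 0.1999; since p > α = 0.05, fail to reject H₀.

z = 1.282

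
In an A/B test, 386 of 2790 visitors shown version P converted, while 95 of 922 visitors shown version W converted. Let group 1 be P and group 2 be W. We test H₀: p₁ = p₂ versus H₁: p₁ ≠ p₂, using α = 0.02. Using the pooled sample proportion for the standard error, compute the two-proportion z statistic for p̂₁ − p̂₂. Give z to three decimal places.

p̂₁ = 386/2790 ≈ 0.138351, p̂₂ = 95/922 ≈ 0.103037.
Pooled p̂ = (386+95)/(2790+922) = 481/3712 = 0.129580.
SE = √(0.112789 × 0.00144302) = 0.012758.
z = (0.138351 − 0.103037)/0.012758 = 0.035314/0.012758 = 2.768.
Two-sided p-value ≈ 2·Φ(−2.768) = 0.0056; since p < α = 0.02, reject H₀.

z = 2.768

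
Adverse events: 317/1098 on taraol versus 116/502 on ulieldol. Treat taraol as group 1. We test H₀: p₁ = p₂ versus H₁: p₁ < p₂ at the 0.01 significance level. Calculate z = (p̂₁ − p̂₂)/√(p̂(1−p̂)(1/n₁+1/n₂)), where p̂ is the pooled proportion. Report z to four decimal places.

z = 2.4076

p̂₁ = 317/1098 = 0.288707, p̂₂ = 116/502 = 0.231076.
Pooled p̂ = (317+116)/(1098+502) = 433/1600 = 0.270625.
SE = √(p̂(1−p̂)(1/n₁+1/n₂)) = √(0.270625·0.729375·0.00290278) = √(0.000572971) = 0.023937.
z = (0.288707 − 0.231076)/0.023937 = 0.057631/0.023937 = 2.4076.
p-value = P(Z < 2.408) ≈ 0.9920, so at α = 0.01 we fail to reject H₀.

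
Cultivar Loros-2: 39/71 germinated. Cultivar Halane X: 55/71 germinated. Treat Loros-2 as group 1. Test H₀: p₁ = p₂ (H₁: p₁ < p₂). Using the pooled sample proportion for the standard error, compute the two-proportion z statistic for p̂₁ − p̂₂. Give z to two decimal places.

z = -2.84

p̂₁ = 39/71 ≈ 0.5493, p̂₂ = 55/71 ≈ 0.7746.
Pooled p̂ = (39+55)/(71+71) = 94/142 = 0.6620.
SE = √(0.223765 × 0.028169) = 0.0794.
z = (0.5493 − 0.7746)/0.0794 = -0.2253/0.0794 = -2.84.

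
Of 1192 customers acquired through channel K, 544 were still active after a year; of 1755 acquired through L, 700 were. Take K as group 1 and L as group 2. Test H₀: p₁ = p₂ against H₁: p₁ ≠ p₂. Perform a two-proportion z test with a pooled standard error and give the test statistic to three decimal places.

p̂₁ = 544/1192 ≈ 0.456376, p̂₂ = 700/1755 ≈ 0.398860.
Pooled p̂ = (544+700)/(1192+1755) = 1244/2947 = 0.422124.
SE = √(0.243935 × 0.00140873) = 0.018537.
z = (0.456376 − 0.398860)/0.018537 = 0.057516/0.018537 = 3.103.
p-value = 2·P(Z > 3.103) ≈ 0.0019.

z = 3.103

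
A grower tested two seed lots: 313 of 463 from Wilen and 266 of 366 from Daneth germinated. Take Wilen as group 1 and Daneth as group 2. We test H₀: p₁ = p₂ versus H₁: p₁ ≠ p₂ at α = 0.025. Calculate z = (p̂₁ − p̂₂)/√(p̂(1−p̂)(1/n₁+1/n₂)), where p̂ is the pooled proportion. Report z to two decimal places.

z = -1.58

p̂₁ = 313/463 = 0.6760, p̂₂ = 266/366 = 0.7268.
Pooled p̂ = (313+266)/(463+366) = 579/829 = 0.6984.
SE = √(0.210625 × 0.00489207) = 0.0321.
z = (0.6760 − 0.7268)/0.0321 = -0.0508/0.0321 = -1.58.
p-value = 2·P(Z > 1.581) ≈ 0.1139, so at α = 0.025 we fail to reject H₀.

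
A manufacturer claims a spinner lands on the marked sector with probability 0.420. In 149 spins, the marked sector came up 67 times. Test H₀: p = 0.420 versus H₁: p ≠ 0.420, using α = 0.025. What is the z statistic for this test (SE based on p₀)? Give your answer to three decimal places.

z = 0.734

p̂ = 67/149 ≈ 0.44966.
Under H₀, SE = √(0.42·0.58/149) = √(0.0016349) = 0.04043.
z = (0.44966 − 0.42)/0.04043 = 0.02966/0.04043 = 0.734.
p-value = 2·P(Z > 0.734) ≈ 0.4632; since p > α = 0.025, fail to reject H₀.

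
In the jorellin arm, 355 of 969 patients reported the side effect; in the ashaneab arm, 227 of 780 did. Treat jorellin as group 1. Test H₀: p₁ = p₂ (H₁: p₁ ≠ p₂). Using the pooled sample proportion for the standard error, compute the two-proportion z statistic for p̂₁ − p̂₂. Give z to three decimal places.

p̂₁ = 355/969 ≈ 0.36636, p̂₂ = 227/780 ≈ 0.29103.
Pooled p̂ = (355+227)/(969+780) = 582/1749 = 0.33276.
SE = √(p̂(1−p̂)(1/n₁+1/n₂)) = √(0.33276·0.66724·0.00231404) = √(0.00051379) = 0.02267.
z = (0.36636 − 0.29103)/0.02267 = 0.07533/0.02267 = 3.323.
Two-sided p-value ≈ 2·Φ(−3.323) = 0.0009.

z = 3.323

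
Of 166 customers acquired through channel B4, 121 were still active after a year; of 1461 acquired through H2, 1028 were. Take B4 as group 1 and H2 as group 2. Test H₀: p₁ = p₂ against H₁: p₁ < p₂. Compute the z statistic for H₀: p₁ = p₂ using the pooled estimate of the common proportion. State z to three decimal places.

z = 0.678

p̂₁ = 121/166 ≈ 0.72892, p̂₂ = 1028/1461 ≈ 0.70363.
Pooled p̂ = (121+1028)/(166+1461) = 1149/1627 = 0.70621.
SE = √(p̂(1−p̂)(1/n₁+1/n₂)) = √(0.70621·0.29379·0.00670856) = √(0.00139188) = 0.03731.
z = (0.72892 − 0.70363)/0.03731 = 0.02529/0.03731 = 0.678.
p-value = P(Z < 0.678) ≈ 0.7511.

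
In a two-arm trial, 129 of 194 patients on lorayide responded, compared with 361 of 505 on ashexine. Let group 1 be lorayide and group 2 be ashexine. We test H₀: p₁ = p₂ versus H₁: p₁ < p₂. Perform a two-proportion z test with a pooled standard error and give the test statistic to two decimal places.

z = -1.29

p̂₁ = 129/194 ≈ 0.6649, p̂₂ = 361/505 ≈ 0.7149.
Pooled p̂ = (129+361)/(194+505) = 490/699 = 0.7010.
SE = √(p̂(1−p̂)(1/n₁+1/n₂)) = √(0.7010·0.2990·0.00713484) = √(0.00149545) = 0.0387.
z = (0.6649 − 0.7149)/0.0387 = -0.0500/0.0387 = -1.29.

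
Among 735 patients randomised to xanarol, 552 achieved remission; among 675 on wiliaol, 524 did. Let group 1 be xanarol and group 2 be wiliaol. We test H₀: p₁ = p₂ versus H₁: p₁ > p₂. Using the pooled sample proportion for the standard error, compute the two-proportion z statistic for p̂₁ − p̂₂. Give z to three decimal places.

p̂₁ = 552/735 ≈ 0.75102, p̂₂ = 524/675 ≈ 0.77630.
Pooled p̂ = (552+524)/(735+675) = 1076/1410 = 0.76312.
SE = √(p̂(1−p̂)(1/n₁+1/n₂)) = √(0.76312·0.23688·0.00284203) = √(0.000513746) = 0.02267.
z = (0.75102 − 0.77630)/0.02267 = -0.02528/0.02267 = -1.115.

z = -1.115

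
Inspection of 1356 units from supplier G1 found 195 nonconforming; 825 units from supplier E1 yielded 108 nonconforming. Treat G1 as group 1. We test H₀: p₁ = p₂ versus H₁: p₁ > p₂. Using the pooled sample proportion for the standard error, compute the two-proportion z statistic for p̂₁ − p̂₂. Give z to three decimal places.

p̂₁ = 195/1356 = 0.143805, p̂₂ = 108/825 = 0.130909.
Pooled p̂ = (195+108)/(1356+825) = 303/2181 = 0.138927.
SE = √(0.119626 × 0.00194958) = 0.015272.
z = (0.143805 − 0.130909)/0.015272 = 0.012896/0.015272 = 0.844.

z = 0.844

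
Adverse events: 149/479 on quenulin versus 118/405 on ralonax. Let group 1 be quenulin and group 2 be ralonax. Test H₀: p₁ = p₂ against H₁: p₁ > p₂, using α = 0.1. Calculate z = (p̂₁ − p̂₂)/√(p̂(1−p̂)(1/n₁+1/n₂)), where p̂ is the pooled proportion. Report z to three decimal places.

z = 0.636

p̂₁ = 149/479 ≈ 0.31106, p̂₂ = 118/405 ≈ 0.29136.
Pooled p̂ = (149+118)/(479+405) = 267/884 = 0.30204.
SE = √(0.21081 × 0.00455682) = 0.03099.
z = (0.31106 − 0.29136)/0.03099 = 0.01970/0.03099 = 0.636.
p-value = P(Z > 0.636) ≈ 0.2624, so at α = 0.1 we fail to reject H₀.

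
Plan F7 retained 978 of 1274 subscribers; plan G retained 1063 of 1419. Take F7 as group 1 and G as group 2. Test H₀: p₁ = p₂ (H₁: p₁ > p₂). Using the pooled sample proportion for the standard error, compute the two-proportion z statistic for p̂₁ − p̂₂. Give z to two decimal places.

p̂₁ = 978/1274 = 0.76766, p̂₂ = 1063/1419 = 0.74912.
Pooled p̂ = (978+1063)/(1274+1419) = 2041/2693 = 0.75789.
SE = √(0.183492 × 0.00148965) = 0.01653.
z = (0.76766 − 0.74912)/0.01653 = 0.01854/0.01653 = 1.12.

z = 1.12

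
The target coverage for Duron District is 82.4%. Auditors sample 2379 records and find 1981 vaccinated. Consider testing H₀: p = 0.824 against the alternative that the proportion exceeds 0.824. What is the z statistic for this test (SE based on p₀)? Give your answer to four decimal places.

z = 1.1146

p̂ = 1981/2379 ≈ 0.832703.
SE = √(p₀(1−p₀)/n) = √(0.14502/2379) = 0.007808.
z = (0.832703 − 0.824)/0.007808 = 0.008703/0.007808 = 1.1146.
p-value = P(Z > 1.115) ≈ 0.1325.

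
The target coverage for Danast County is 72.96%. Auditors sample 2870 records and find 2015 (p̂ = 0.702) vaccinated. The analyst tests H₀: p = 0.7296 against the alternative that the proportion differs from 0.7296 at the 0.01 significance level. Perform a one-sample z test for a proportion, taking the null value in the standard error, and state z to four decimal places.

z = -3.3180

p̂ = 2015/2870 ≈ 0.7020906.
Standard error under H₀: √(0.7296×0.2704/2870) = 0.0082910.
z = (0.7020906 − 0.7296)/0.0082910 = -0.0275094/0.0082910 = -3.3180.
Two-sided p-value ≈ 2·Φ(−3.318) = 0.0009. With α = 0.01, reject H₀.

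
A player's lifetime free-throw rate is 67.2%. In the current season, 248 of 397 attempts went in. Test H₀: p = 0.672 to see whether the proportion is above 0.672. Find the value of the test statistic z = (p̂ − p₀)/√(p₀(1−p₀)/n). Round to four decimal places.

p̂ = 248/397 ≈ 0.624685.
Standard error under H₀: √(0.672×0.328/397) = 0.023563.
z = (0.624685 − 0.672)/0.023563 = -0.047315/0.023563 = -2.0080.

z = -2.0080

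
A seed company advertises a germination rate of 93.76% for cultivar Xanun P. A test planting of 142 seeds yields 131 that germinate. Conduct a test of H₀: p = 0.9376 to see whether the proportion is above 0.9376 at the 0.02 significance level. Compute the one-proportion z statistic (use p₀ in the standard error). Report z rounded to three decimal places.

z = -0.742

p̂ = 131/142 = 0.92254.
Standard error under H₀: √(0.9376×0.0624/142) = 0.02030.
z = (0.92254 − 0.9376)/0.02030 = -0.01506/0.02030 = -0.742.
p-value = P(Z > -0.742) ≈ 0.7710, so at α = 0.02 we fail to reject H₀.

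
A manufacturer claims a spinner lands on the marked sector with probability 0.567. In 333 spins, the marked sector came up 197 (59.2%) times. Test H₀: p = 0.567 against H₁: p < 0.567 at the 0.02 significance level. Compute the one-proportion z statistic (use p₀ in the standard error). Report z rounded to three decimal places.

p̂ = 197/333 ≈ 0.59159.
SE = √(p₀(1−p₀)/n) = √(0.24551/333) = 0.02715.
z = (0.59159 − 0.567)/0.02715 = 0.02459/0.02715 = 0.906.
p-value = P(Z < 0.906) ≈ 0.8174, so at α = 0.02 we fail to reject H₀.

z = 0.906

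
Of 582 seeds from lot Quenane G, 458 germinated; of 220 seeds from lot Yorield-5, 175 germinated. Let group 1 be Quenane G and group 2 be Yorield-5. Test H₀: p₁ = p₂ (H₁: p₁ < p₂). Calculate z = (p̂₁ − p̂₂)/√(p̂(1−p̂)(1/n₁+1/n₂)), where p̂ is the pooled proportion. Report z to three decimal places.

z = -0.264

p̂₁ = 458/582 ≈ 0.78694, p̂₂ = 175/220 ≈ 0.79545.
Pooled p̂ = (458+175)/(582+220) = 633/802 = 0.78928.
SE = √(0.166319 × 0.00626367) = 0.03228.
z = (0.78694 − 0.79545)/0.03228 = -0.00851/0.03228 = -0.264.
p-value = P(Z < -0.264) ≈ 0.3960.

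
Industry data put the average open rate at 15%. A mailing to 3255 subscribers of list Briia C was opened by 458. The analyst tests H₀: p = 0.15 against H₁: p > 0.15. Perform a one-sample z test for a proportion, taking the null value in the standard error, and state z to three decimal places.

z = -1.485

p̂ = 458/3255 ≈ 0.140707.
SE = √(p₀(1−p₀)/n) = √(0.1275/3255) = 0.006259.
z = (0.140707 − 0.15)/0.006259 = -0.009293/0.006259 = -1.485.
p-value = P(Z > -1.485) ≈ 0.9312.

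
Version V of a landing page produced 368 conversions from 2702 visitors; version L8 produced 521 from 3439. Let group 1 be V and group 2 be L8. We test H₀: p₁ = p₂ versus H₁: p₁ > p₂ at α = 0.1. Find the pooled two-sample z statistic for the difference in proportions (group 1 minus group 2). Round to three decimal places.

z = -1.692

p̂₁ = 368/2702 ≈ 0.136195, p̂₂ = 521/3439 ≈ 0.151498.
Pooled p̂ = (368+521)/(2702+3439) = 889/6141 = 0.144765.
SE = √(0.123808 × 0.000660878) = 0.009046.
z = (0.136195 − 0.151498)/0.009046 = -0.015303/0.009046 = -1.692.
p-value = P(Z > -1.692) ≈ 0.9546; since p > α = 0.1, fail to reject H₀.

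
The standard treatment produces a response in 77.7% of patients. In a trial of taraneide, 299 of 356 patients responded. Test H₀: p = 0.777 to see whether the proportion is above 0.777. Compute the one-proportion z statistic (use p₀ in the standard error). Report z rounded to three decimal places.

p̂ = 299/356 ≈ 0.83989.
Under H₀, SE = √(0.777·0.223/356) = √(0.000486716) = 0.02206.
z = (0.83989 − 0.777)/0.02206 = 0.06289/0.02206 = 2.851.

z = 2.851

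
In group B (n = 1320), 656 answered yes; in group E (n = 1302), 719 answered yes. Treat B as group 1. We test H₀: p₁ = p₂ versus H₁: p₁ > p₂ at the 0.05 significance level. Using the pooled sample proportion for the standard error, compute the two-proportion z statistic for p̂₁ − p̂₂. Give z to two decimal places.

z = -2.83

p̂₁ = 656/1320 = 0.4970, p̂₂ = 719/1302 = 0.5522.
Pooled p̂ = (656+719)/(1320+1302) = 1375/2622 = 0.5244.
SE = √(0.249404 × 0.00152562) = 0.0195.
z = (0.4970 − 0.5522)/0.0195 = -0.0552/0.0195 = -2.83.
p-value = P(Z > -2.833) ≈ 0.9977. With α = 0.05, fail to reject H₀.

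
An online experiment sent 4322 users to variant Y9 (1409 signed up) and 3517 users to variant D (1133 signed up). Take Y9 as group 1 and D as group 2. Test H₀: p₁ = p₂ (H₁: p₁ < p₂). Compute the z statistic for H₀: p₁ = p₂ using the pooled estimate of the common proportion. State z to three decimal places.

z = 0.363

p̂₁ = 1409/4322 ≈ 0.32601, p̂₂ = 1133/3517 ≈ 0.32215.
Pooled p̂ = (1409+1133)/(4322+3517) = 2542/7839 = 0.32428.
SE = √(0.219121 × 0.000515708) = 0.01063.
z = (0.32601 − 0.32215)/0.01063 = 0.00386/0.01063 = 0.363.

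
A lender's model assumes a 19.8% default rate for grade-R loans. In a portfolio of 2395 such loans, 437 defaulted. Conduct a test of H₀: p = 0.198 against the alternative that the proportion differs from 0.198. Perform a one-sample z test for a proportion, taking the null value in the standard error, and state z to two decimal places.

z = -1.91

p̂ = 437/2395 ≈ 0.1825.
Standard error under H₀: √(0.198×0.802/2395) = 0.0081.
z = (0.1825 − 0.198)/0.0081 = -0.0155/0.0081 = -1.91.
p-value = 2·P(Z > 1.908) ≈ 0.0564.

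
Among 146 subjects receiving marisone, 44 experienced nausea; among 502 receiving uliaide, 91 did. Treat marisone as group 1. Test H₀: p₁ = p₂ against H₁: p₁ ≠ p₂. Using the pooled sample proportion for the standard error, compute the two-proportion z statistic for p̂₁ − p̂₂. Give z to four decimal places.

z = 3.1450

p̂₁ = 44/146 = 0.301370, p̂₂ = 91/502 = 0.181275.
Pooled p̂ = (44+91)/(146+502) = 135/648 = 0.208333.
SE = √(p̂(1−p̂)(1/n₁+1/n₂)) = √(0.208333·0.791667·0.00884135) = √(0.00145821) = 0.038186.
z = (0.301370 − 0.181275)/0.038186 = 0.120095/0.038186 = 3.1450.
Two-sided p-value ≈ 2·Φ(−3.145) = 0.0017.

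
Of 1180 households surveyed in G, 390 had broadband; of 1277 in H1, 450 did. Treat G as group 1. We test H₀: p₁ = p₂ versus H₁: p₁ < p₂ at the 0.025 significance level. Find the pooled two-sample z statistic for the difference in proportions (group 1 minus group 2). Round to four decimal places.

z = -1.1423

p̂₁ = 390/1180 = 0.330508, p̂₂ = 450/1277 = 0.352388.
Pooled p̂ = (390+450)/(1180+1277) = 840/2457 = 0.341880.
SE = √(0.224998 × 0.00163054) = 0.019154.
z = (0.330508 − 0.352388)/0.019154 = -0.021880/0.019154 = -1.1423.
p-value = P(Z < -1.142) ≈ 0.1267; since p > α = 0.025, fail to reject H₀.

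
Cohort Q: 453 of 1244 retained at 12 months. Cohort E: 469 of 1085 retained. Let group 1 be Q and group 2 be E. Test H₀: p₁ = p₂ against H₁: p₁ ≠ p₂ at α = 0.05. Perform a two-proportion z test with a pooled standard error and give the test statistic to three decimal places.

z = -3.353

p̂₁ = 453/1244 = 0.364148, p̂₂ = 469/1085 = 0.432258.
Pooled p̂ = (453+469)/(1244+1085) = 922/2329 = 0.395878.
SE = √(0.239159 × 0.00172552) = 0.020314.
z = (0.364148 − 0.432258)/0.020314 = -0.068110/0.020314 = -3.353.
Two-sided p-value ≈ 2·Φ(−3.353) = 0.0008; since p < α = 0.05, reject H₀.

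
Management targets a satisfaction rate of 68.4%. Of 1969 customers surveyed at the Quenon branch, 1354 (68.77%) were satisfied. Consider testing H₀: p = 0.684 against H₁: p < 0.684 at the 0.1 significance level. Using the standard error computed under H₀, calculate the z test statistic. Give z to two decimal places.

p̂ = 1354/1969 = 0.6877.
Under H₀, SE = √(0.684·0.316/1969) = √(0.000109773) = 0.0105.
z = (0.6877 − 0.684)/0.0105 = 0.0037/0.0105 = 0.35.
p-value = P(Z < 0.349) ≈ 0.6365; since p > α = 0.1, fail to reject H₀.

z = 0.35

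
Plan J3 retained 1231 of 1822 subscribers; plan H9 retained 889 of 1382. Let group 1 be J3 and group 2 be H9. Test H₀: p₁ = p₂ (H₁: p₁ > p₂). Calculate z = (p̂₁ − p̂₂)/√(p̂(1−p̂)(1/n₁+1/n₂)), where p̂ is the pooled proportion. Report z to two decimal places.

p̂₁ = 1231/1822 = 0.67563, p̂₂ = 889/1382 = 0.64327.
Pooled p̂ = (1231+889)/(1822+1382) = 2120/3204 = 0.66167.
SE = √(0.223862 × 0.00127244) = 0.01688.
z = (0.67563 − 0.64327)/0.01688 = 0.03236/0.01688 = 1.92.

z = 1.92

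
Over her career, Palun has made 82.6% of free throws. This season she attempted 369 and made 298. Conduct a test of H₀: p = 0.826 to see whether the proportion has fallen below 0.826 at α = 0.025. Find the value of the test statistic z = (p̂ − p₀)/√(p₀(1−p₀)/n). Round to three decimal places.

z = -0.933

p̂ = 298/369 ≈ 0.80759.
SE = √(p₀(1−p₀)/n) = √(0.14372/369) = 0.01974.
z = (0.80759 − 0.826)/0.01974 = -0.01841/0.01974 = -0.933.
p-value = P(Z < -0.933) ≈ 0.1754; since p > α = 0.025, fail to reject H₀.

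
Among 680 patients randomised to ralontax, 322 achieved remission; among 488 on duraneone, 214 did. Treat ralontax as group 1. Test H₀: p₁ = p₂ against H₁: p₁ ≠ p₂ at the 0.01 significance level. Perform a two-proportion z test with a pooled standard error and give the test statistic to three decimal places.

z = 1.184

p̂₁ = 322/680 ≈ 0.47353, p̂₂ = 214/488 ≈ 0.43852.
Pooled p̂ = (322+214)/(680+488) = 536/1168 = 0.45890.
SE = √(0.248311 × 0.00351977) = 0.02956.
z = (0.47353 − 0.43852)/0.02956 = 0.03501/0.02956 = 1.184.
p-value = 2·P(Z > 1.184) ≈ 0.2364, so at α = 0.01 we fail to reject H₀.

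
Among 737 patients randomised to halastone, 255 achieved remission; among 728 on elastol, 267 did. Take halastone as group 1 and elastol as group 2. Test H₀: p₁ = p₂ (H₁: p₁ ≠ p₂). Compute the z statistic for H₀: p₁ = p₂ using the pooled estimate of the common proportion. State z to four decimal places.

z = -0.8296

p̂₁ = 255/737 = 0.345997, p̂₂ = 267/728 = 0.366758.
Pooled p̂ = (255+267)/(737+728) = 522/1465 = 0.356314.
SE = √(p̂(1−p̂)(1/n₁+1/n₂)) = √(0.356314·0.643686·0.00273048) = √(0.000626247) = 0.025025.
z = (0.345997 − 0.366758)/0.025025 = -0.020761/0.025025 = -0.8296.
p-value = 2·P(Z > 0.830) ≈ 0.4068.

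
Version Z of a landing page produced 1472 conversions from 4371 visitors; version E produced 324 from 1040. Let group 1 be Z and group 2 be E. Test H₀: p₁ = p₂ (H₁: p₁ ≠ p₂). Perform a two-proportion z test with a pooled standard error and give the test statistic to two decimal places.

p̂₁ = 1472/4371 ≈ 0.33677, p̂₂ = 324/1040 ≈ 0.31154.
Pooled p̂ = (1472+324)/(4371+1040) = 1796/5411 = 0.33192.
SE = √(p̂(1−p̂)(1/n₁+1/n₂)) = √(0.33192·0.66808·0.00119032) = √(0.000263951) = 0.01625.
z = (0.33677 − 0.31154)/0.01625 = 0.02523/0.01625 = 1.55.

z = 1.55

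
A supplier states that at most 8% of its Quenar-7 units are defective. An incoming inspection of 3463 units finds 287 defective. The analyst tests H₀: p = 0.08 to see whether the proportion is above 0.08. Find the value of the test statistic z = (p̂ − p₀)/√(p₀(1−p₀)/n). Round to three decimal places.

p̂ = 287/3463 = 0.082876.
SE = √(p₀(1−p₀)/n) = √(0.0736/3463) = 0.004610.
z = (0.082876 − 0.08)/0.004610 = 0.002876/0.004610 = 0.624.
p-value = P(Z > 0.624) ≈ 0.2664.

z = 0.624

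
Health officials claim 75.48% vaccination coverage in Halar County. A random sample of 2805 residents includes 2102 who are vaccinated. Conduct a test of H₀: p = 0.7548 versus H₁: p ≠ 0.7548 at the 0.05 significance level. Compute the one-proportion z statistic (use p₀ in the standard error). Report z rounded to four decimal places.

p̂ = 2102/2805 ≈ 0.749376.
Standard error under H₀: √(0.7548×0.2452/2805) = 0.008123.
z = (0.749376 − 0.7548)/0.008123 = -0.005424/0.008123 = -0.6677.
p-value = 2·P(Z > 0.668) ≈ 0.5043; since p > α = 0.05, fail to reject H₀.

z = -0.6677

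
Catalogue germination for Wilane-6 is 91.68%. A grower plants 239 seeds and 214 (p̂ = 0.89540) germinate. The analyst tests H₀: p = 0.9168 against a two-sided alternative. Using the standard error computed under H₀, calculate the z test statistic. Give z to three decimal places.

z = -1.198

p̂ = 214/239 ≈ 0.89540.
Standard error under H₀: √(0.9168×0.0832/239) = 0.01786.
z = (0.89540 − 0.9168)/0.01786 = -0.02140/0.01786 = -1.198.
p-value = 2·P(Z > 1.198) ≈ 0.2309.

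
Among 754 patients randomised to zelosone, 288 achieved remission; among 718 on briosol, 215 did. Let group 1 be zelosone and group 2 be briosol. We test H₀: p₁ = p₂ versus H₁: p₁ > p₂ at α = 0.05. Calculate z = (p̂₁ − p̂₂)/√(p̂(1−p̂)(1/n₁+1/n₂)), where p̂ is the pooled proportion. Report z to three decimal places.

z = 3.337

p̂₁ = 288/754 = 0.38196, p̂₂ = 215/718 = 0.29944.
Pooled p̂ = (288+215)/(754+718) = 503/1472 = 0.34171.
SE = √(p̂(1−p̂)(1/n₁+1/n₂)) = √(0.34171·0.65829·0.00271902) = √(0.000611629) = 0.02473.
z = (0.38196 − 0.29944)/0.02473 = 0.08252/0.02473 = 3.337.
p-value = P(Z > 3.337) ≈ 0.0004. With α = 0.05, reject H₀.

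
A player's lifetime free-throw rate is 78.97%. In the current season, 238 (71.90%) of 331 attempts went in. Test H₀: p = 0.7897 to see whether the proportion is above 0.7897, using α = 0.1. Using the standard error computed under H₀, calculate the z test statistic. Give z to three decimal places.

z = -3.155

p̂ = 238/331 ≈ 0.71903.
Under H₀, SE = √(0.7897·0.2103/331) = √(0.000501734) = 0.02240.
z = (0.71903 − 0.7897)/0.02240 = -0.07067/0.02240 = -3.155.
p-value = P(Z > -3.155) ≈ 0.9992, so at α = 0.1 we fail to reject H₀.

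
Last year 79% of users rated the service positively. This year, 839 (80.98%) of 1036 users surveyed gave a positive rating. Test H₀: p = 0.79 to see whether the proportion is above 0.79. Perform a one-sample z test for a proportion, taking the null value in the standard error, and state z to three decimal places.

z = 1.568

p̂ = 839/1036 = 0.809846.
SE = √(p₀(1−p₀)/n) = √(0.1659/1036) = 0.012654.
z = (0.809846 − 0.79)/0.012654 = 0.019846/0.012654 = 1.568.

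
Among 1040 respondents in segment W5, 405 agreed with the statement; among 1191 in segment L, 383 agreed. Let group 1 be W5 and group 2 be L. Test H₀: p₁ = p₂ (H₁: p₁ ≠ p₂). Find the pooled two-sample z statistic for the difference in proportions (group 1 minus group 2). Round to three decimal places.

z = 3.345

p̂₁ = 405/1040 ≈ 0.38942, p̂₂ = 383/1191 ≈ 0.32158.
Pooled p̂ = (405+383)/(1040+1191) = 788/2231 = 0.35320.
SE = √(0.228451 × 0.00180117) = 0.02028.
z = (0.38942 − 0.32158)/0.02028 = 0.06784/0.02028 = 3.345.
Two-sided p-value ≈ 2·Φ(−3.345) = 0.0008.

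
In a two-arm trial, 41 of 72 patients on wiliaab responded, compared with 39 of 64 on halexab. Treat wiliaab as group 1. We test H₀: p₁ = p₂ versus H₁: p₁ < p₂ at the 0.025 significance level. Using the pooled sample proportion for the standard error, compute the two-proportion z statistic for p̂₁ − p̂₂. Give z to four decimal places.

p̂₁ = 41/72 = 0.569444, p̂₂ = 39/64 = 0.609375.
Pooled p̂ = (41+39)/(72+64) = 80/136 = 0.588235.
SE = √(0.242215 × 0.0295139) = 0.084550.
z = (0.569444 − 0.609375)/0.084550 = -0.039931/0.084550 = -0.4723.
p-value = P(Z < -0.472) ≈ 0.3184; since p > α = 0.025, fail to reject H₀.

z = -0.4723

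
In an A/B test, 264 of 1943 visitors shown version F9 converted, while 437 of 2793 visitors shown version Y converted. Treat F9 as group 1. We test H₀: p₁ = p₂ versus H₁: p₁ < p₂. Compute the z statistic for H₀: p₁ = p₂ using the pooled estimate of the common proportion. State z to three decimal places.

z = -1.963

p̂₁ = 264/1943 = 0.13587, p̂₂ = 437/2793 = 0.15646.
Pooled p̂ = (264+437)/(1943+2793) = 701/4736 = 0.14802.
SE = √(p̂(1−p̂)(1/n₁+1/n₂)) = √(0.14802·0.85198·0.000872706) = √(0.000110054) = 0.01049.
z = (0.13587 − 0.15646)/0.01049 = -0.02059/0.01049 = -1.963.
p-value = P(Z < -1.963) ≈ 0.0248.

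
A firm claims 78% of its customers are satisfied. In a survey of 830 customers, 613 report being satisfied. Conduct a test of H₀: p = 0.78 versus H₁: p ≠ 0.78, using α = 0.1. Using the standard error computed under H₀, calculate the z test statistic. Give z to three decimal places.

p̂ = 613/830 = 0.73855.
SE = √(p₀(1−p₀)/n) = √(0.1716/830) = 0.01438.
z = (0.73855 − 0.78)/0.01438 = -0.04145/0.01438 = -2.882.
p-value = 2·P(Z > 2.882) ≈ 0.0039. With α = 0.1, reject H₀.

z = -2.882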